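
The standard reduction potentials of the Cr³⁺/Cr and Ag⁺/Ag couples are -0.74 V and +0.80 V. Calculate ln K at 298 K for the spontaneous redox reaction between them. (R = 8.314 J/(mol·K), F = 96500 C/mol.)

E°_cell = +0.80 − (-0.74) = 1.54 V, with n = 3 electrons transferred.
At equilibrium E = 0, so the Nernst equation gives ln K = nFE°/RT = (3)(96500)(1.54)/((8.314)(298)) = 179.95.

ln K = 179.9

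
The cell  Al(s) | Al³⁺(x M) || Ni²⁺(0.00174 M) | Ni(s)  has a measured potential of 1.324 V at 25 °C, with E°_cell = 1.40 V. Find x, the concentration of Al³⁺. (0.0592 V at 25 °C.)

From the Nernst equation, log Q = n(E° − E)/0.0592 = 6(1.40 − 1.324)/0.0592 = 7.703, so Q = 5.04 × 10^7.
With Q = [Al³⁺]^2/[Ni²⁺]^3 and the known concentrations, [Al³⁺]^2 in the numerator gives [Al³⁺] = 0.52 M.

0.52 M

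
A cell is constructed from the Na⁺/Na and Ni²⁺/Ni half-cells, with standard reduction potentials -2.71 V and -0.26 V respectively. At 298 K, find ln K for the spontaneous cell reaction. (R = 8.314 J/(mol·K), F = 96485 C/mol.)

E°_cell = -0.26 − (-2.71) = 2.45 V, with n = 2 electrons transferred.
At equilibrium E = 0, so the Nernst equation gives ln K = nFE°/RT = (2)(96485)(2.45)/((8.314)(298)) = 190.82.

ln K = 190.8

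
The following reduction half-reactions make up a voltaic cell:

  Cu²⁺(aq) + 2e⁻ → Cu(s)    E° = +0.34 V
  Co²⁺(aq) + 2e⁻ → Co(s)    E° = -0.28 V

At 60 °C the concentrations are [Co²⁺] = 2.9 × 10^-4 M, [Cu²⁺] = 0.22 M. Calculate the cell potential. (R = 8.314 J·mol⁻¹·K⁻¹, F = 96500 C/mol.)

The Cu²⁺/Cu couple has the higher reduction potential and acts as the cathode, so E°_cell = +0.34 − (-0.28) = 0.62 V.
Balancing electrons gives n = 2; the reaction quotient is Q = [Co²⁺]/[Cu²⁺] = 0.00132.
E = E° − (RT/nF) ln Q = 0.62 − (8.314×333)/(2×96500) × (-6.632) = 0.620 + 0.095 = 0.715 V.

0.715 V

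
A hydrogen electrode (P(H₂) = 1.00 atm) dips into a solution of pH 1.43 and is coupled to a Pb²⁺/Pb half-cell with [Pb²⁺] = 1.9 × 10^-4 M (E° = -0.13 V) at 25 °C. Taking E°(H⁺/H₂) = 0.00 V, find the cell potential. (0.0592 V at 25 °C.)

The hydrogen couple is the cathode, so E°_cell = 0.13 V; n = 2.
[H⁺] = 10^(−1.43) = 0.037 M, and Q = [Pb²⁺]·P(H₂) / [H⁺]^2 = 0.138.
E = E° − (0.0592/2) log Q = 0.13 − (0.0592/2)(-0.861) = 0.155 V.

0.16 V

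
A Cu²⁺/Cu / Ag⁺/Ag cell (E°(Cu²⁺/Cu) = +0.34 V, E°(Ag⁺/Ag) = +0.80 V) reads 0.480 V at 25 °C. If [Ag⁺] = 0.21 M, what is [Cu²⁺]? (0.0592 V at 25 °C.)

0.0093 M

From the Nernst equation, log Q = n(E° − E)/0.0592 = 2(0.46 − 0.480)/0.0592 = -0.676, so Q = 0.211.
With Q = [Cu²⁺]/[Ag⁺]^2 and the known concentrations, [Cu²⁺] in the numerator gives [Cu²⁺] = 0.0093 M.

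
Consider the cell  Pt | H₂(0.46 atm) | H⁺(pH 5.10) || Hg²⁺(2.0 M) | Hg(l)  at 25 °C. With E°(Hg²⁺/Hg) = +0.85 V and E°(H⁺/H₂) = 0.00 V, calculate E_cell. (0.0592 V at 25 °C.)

The Hg²⁺/Hg couple is the cathode, so E°_cell = 0.85 V; n = 2.
[H⁺] = 10^(−5.10) = 7.9 × 10^-6 M, and Q = [H⁺]^2 / ([Hg²⁺]·P(H₂)) = 6.86 × 10^-11.
E = E° − (0.0592/2) log Q = 0.85 − (0.0592/2)(-10.164) = 1.151 V.

1.15 V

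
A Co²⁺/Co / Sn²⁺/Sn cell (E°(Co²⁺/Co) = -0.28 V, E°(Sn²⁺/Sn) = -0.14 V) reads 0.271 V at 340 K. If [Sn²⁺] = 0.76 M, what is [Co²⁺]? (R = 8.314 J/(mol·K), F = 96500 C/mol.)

9.9 × 10^-5 M

From the Nernst equation, ln Q = nF(E° − E)/RT = 2×96500×(0.14 − 0.271)/(8.314×340) = -8.944, so Q = 1.3 × 10^-4.
With Q = [Co²⁺]/[Sn²⁺] and the known concentrations, [Co²⁺] in the numerator gives [Co²⁺] = 9.9 × 10^-5 M.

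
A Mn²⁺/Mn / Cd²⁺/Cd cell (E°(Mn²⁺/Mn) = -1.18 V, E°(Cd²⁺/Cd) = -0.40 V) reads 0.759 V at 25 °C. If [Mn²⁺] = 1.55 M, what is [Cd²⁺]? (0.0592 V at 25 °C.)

0.3 M

From the Nernst equation, log Q = n(E° − E)/0.0592 = 2(0.78 − 0.759)/0.0592 = 0.709, so Q = 5.12.
With Q = [Mn²⁺]/[Cd²⁺] and the known concentrations, [Cd²⁺] in the denominator gives [Cd²⁺] = 0.3 M.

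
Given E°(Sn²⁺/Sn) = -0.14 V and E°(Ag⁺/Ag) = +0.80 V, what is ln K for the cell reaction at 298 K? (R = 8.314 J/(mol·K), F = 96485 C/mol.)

E°_cell = +0.80 − (-0.14) = 0.94 V, with n = 2 electrons transferred.
At equilibrium E = 0, so the Nernst equation gives ln K = nFE°/RT = (2)(96485)(0.94)/((8.314)(298)) = 73.21.

ln K = 73.2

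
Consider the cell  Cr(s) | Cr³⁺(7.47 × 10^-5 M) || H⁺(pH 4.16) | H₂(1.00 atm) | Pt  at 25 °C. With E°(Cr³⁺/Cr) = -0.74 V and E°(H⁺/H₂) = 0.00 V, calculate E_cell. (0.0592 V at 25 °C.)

0.58 V

The hydrogen couple is the cathode, so E°_cell = 0.74 V; n = 6.
[H⁺] = 10^(−4.16) = 6.9 × 10^-5 M, and Q = [Cr³⁺]^2·P(H₂)^3 / [H⁺]^6 = 5.09 × 10^16.
E = E° − (0.0592/6) log Q = 0.74 − (0.0592/6)(16.707) = 0.575 V.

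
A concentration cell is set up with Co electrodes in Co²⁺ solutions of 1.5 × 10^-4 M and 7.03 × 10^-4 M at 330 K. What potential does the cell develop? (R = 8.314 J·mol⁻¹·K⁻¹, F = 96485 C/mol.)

0.022 V

Both half-cells are Co²⁺/Co, so E°_cell = 0. The concentrated side is the cathode; the cell reaction moves Co²⁺ from high to low concentration with n = 2.
Q = [Co²⁺]_dilute/[Co²⁺]_conc = 1.5 × 10^-4/7.03 × 10^-4 = 0.213.
E = 0 − (RT/nF) ln Q = −((8.314×330)/(2×96485))(-1.545) = 0.0220 V.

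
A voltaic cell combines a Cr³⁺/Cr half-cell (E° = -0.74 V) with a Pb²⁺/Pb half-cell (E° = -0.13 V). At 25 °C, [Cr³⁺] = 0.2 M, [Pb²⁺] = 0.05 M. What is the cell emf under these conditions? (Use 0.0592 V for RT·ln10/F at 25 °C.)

The Pb²⁺/Pb couple has the higher reduction potential and acts as the cathode, so E°_cell = -0.13 − (-0.74) = 0.61 V.
Balancing electrons gives n = 6; the reaction quotient is Q = [Cr³⁺]^2/[Pb²⁺]^3 = 320.
At 25 °C, E = E° − (0.0592/n) log Q = 0.61 − (0.0592/6)(2.505) = 0.610 − 0.025 = 0.585 V.

0.585 V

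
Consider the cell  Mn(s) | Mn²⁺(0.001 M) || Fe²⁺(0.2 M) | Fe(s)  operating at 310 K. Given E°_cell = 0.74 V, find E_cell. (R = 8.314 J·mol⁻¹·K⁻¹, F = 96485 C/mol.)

0.811 V

Balancing electrons gives n = 2; the reaction quotient is Q = [Mn²⁺]/[Fe²⁺] = 0.00500.
E = E° − (RT/nF) ln Q = 0.74 − (8.314×310)/(2×96485) × (-5.298) = 0.740 + 0.071 = 0.811 V.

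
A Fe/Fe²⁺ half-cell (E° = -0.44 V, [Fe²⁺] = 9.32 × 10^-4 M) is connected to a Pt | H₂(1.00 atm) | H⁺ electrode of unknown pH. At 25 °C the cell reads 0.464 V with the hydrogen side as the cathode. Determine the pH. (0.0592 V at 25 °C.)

pH = 1.11

E°_cell = 0.44 V and n = 2.
log Q = n(E° − E)/0.0592 = 2×(0.44 − 0.464)/0.0592 = -0.811.
With Q = [Fe²⁺]·P(H₂) / [H⁺]^2, solving for [H⁺] gives log[H⁺] = -1.110, so pH = 1.11.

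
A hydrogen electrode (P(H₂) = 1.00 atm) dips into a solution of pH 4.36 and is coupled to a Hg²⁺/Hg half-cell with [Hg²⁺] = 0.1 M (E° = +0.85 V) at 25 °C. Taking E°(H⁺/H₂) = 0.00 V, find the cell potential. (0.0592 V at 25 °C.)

1.08 V

The Hg²⁺/Hg couple is the cathode, so E°_cell = 0.85 V; n = 2.
[H⁺] = 10^(−4.36) = 4.4 × 10^-5 M, and Q = [H⁺]^2 / ([Hg²⁺]·P(H₂)) = 1.91 × 10^-8.
E = E° − (0.0592/2) log Q = 0.85 − (0.0592/2)(-7.720) = 1.079 V.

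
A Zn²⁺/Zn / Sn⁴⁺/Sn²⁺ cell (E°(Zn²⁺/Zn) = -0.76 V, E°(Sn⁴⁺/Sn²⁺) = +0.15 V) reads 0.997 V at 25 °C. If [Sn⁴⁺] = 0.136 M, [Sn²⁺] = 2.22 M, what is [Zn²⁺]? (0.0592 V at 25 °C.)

From the Nernst equation, log Q = n(E° − E)/0.0592 = 2(0.91 − 0.997)/0.0592 = -2.939, so Q = 0.00115.
With Q = [Zn²⁺]·[Sn²⁺]/[Sn⁴⁺] and the known concentrations, [Zn²⁺] in the numerator gives [Zn²⁺] = 7 × 10^-5 M.

7 × 10^-5 M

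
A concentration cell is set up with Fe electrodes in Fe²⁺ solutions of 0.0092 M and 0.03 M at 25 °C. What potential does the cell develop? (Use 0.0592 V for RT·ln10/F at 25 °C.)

0.015 V

Both half-cells are Fe²⁺/Fe, so E°_cell = 0. The concentrated side is the cathode; the cell reaction moves Fe²⁺ from high to low concentration with n = 2.
Q = [Fe²⁺]_dilute/[Fe²⁺]_conc = 0.0092/0.03 = 0.307.
E = 0 − (0.0592/2) log Q = −(0.0592/2)(-0.513) = 0.0152 V.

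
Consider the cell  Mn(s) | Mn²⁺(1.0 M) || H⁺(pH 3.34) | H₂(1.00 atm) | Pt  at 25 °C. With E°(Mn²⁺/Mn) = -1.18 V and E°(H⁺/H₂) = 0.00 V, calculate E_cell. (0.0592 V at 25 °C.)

The hydrogen couple is the cathode, so E°_cell = 1.18 V; n = 2.
[H⁺] = 10^(−3.34) = 4.6 × 10^-4 M, and Q = [Mn²⁺]·P(H₂) / [H⁺]^2 = 4.79 × 10^6.
E = E° − (0.0592/2) log Q = 1.18 − (0.0592/2)(6.680) = 0.982 V.

0.98 V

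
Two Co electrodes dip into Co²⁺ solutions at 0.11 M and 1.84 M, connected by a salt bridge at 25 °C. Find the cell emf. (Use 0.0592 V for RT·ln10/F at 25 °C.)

0.036 V

Both half-cells are Co²⁺/Co, so E°_cell = 0. The concentrated side is the cathode; the cell reaction moves Co²⁺ from high to low concentration with n = 2.
Q = [Co²⁺]_dilute/[Co²⁺]_conc = 0.11/1.84 = 0.0598.
E = 0 − (0.0592/2) log Q = −(0.0592/2)(-1.223) = 0.0362 V.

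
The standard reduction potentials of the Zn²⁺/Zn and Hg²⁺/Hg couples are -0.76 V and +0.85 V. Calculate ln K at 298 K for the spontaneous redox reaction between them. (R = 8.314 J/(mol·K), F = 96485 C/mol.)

E°_cell = +0.85 − (-0.76) = 1.61 V, with n = 2 electrons transferred.
At equilibrium E = 0, so the Nernst equation gives ln K = nFE°/RT = (2)(96485)(1.61)/((8.314)(298)) = 125.40.

ln K = 125.4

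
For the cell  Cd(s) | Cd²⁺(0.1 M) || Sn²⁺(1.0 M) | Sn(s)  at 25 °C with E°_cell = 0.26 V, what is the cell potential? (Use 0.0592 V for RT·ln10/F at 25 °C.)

0.290 V

Balancing electrons gives n = 2; the reaction quotient is Q = [Cd²⁺]/[Sn²⁺] = 0.100.
At 25 °C, E = E° − (0.0592/n) log Q = 0.26 − (0.0592/2)(-1.000) = 0.260 + 0.030 = 0.290 V.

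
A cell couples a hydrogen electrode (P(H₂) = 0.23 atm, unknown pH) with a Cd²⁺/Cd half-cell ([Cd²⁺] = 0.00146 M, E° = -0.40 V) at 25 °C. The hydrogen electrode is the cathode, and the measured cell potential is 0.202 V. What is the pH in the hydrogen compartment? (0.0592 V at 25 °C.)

E°_cell = 0.40 V and n = 2.
log Q = n(E° − E)/0.0592 = 2×(0.40 − 0.202)/0.0592 = 6.689.
With Q = [Cd²⁺]·P(H₂) / [H⁺]^2, solving for [H⁺] gives log[H⁺] = -5.082, so pH = 5.08.

pH = 5.08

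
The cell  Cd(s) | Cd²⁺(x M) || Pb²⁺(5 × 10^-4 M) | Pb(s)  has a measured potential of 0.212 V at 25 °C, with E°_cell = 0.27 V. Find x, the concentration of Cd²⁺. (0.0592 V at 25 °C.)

0.046 M

From the Nernst equation, log Q = n(E° − E)/0.0592 = 2(0.27 − 0.212)/0.0592 = 1.959, so Q = 91.1.
With Q = [Cd²⁺]/[Pb²⁺] and the known concentrations, [Cd²⁺] in the numerator gives [Cd²⁺] = 0.046 M.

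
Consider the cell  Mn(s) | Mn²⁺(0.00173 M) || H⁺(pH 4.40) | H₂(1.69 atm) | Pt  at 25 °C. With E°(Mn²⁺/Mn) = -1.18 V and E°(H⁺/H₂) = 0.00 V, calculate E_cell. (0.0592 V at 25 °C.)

0.99 V

The hydrogen couple is the cathode, so E°_cell = 1.18 V; n = 2.
[H⁺] = 10^(−4.40) = 4 × 10^-5 M, and Q = [Mn²⁺]·P(H₂) / [H⁺]^2 = 1.84 × 10^6.
E = E° − (0.0592/2) log Q = 1.18 − (0.0592/2)(6.266) = 0.995 V.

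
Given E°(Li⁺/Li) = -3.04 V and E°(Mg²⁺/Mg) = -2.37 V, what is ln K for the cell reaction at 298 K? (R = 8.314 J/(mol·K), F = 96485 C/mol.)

ln K = 52.2

E°_cell = -2.37 − (-3.04) = 0.67 V, with n = 2 electrons transferred.
At equilibrium E = 0, so the Nernst equation gives ln K = nFE°/RT = (2)(96485)(0.67)/((8.314)(298)) = 52.18.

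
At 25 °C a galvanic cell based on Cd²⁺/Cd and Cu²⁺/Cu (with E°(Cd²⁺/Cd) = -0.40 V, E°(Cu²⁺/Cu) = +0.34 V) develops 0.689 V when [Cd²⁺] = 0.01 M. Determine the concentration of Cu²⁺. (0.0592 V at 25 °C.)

1.9 × 10^-4 M

From the Nernst equation, log Q = n(E° − E)/0.0592 = 2(0.74 − 0.689)/0.0592 = 1.723, so Q = 52.8.
With Q = [Cd²⁺]/[Cu²⁺] and the known concentrations, [Cu²⁺] in the denominator gives [Cu²⁺] = 1.9 × 10^-4 M.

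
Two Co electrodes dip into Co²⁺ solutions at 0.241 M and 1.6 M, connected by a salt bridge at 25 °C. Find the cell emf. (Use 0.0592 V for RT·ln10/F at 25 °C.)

0.024 V

Both half-cells are Co²⁺/Co, so E°_cell = 0. The concentrated side is the cathode; the cell reaction moves Co²⁺ from high to low concentration with n = 2.
Q = [Co²⁺]_dilute/[Co²⁺]_conc = 0.241/1.6 = 0.151.
E = 0 − (0.0592/2) log Q = −(0.0592/2)(-0.822) = 0.0243 V.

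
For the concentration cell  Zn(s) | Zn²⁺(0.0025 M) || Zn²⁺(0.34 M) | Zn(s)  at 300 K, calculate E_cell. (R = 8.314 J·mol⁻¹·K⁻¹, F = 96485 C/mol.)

0.064 V

Both half-cells are Zn²⁺/Zn, so E°_cell = 0. The concentrated side is the cathode; the cell reaction moves Zn²⁺ from high to low concentration with n = 2.
Q = [Zn²⁺]_dilute/[Zn²⁺]_conc = 0.0025/0.34 = 0.00735.
E = 0 − (RT/nF) ln Q = −((8.314×300)/(2×96485))(-4.913) = 0.0635 V.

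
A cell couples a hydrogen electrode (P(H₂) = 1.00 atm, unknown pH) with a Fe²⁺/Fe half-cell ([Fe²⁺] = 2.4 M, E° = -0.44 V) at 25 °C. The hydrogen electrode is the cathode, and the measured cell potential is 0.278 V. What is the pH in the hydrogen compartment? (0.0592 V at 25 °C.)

E°_cell = 0.44 V and n = 2.
log Q = n(E° − E)/0.0592 = 2×(0.44 − 0.278)/0.0592 = 5.473.
With Q = [Fe²⁺]·P(H₂) / [H⁺]^2, solving for [H⁺] gives log[H⁺] = -2.546, so pH = 2.55.

pH = 2.55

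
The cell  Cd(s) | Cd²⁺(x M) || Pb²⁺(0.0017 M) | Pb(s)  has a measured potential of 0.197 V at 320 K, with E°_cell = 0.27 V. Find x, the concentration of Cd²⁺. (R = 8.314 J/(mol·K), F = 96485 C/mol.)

0.34 M

From the Nernst equation, ln Q = nF(E° − E)/RT = 2×96485×(0.27 − 0.197)/(8.314×320) = 5.295, so Q = 199.
With Q = [Cd²⁺]/[Pb²⁺] and the known concentrations, [Cd²⁺] in the numerator gives [Cd²⁺] = 0.34 M.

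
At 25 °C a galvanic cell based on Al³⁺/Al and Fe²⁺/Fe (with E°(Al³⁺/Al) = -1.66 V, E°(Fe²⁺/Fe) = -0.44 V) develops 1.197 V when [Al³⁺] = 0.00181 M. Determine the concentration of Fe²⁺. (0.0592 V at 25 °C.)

0.0025 M

From the Nernst equation, log Q = n(E° − E)/0.0592 = 6(1.22 − 1.197)/0.0592 = 2.331, so Q = 214.
With Q = [Al³⁺]^2/[Fe²⁺]^3 and the known concentrations, [Fe²⁺]^3 in the denominator gives [Fe²⁺] = 0.0025 M.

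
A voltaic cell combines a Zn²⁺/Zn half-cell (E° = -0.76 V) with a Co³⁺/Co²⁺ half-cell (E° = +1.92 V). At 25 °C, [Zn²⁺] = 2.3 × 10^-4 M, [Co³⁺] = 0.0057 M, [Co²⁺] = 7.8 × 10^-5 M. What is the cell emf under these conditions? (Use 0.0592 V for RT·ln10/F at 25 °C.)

The Co³⁺/Co²⁺ couple has the higher reduction potential and acts as the cathode, so E°_cell = +1.92 − (-0.76) = 2.68 V.
Balancing electrons gives n = 2; the reaction quotient is Q = [Zn²⁺]·[Co²⁺]^2/[Co³⁺]^2 = 4.31 × 10^-8.
At 25 °C, E = E° − (0.0592/n) log Q = 2.68 − (0.0592/2)(-7.366) = 2.680 + 0.218 = 2.898 V.

2.90 V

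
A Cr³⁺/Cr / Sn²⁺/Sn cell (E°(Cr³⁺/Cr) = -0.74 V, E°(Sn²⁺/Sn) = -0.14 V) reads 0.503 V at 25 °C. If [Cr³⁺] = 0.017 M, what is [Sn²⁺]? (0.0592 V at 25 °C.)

3.5 × 10^-5 M

From the Nernst equation, log Q = n(E° − E)/0.0592 = 6(0.60 − 0.503)/0.0592 = 9.831, so Q = 6.78 × 10^9.
With Q = [Cr³⁺]^2/[Sn²⁺]^3 and the known concentrations, [Sn²⁺]^3 in the denominator gives [Sn²⁺] = 3.5 × 10^-5 M.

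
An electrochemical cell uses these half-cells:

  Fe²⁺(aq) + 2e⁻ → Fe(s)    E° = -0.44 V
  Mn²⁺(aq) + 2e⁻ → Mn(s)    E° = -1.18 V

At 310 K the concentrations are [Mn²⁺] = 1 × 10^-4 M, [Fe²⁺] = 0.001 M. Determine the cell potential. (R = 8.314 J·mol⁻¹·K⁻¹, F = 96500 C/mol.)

0.771 V

The Fe²⁺/Fe couple has the higher reduction potential and acts as the cathode, so E°_cell = -0.44 − (-1.18) = 0.74 V.
Balancing electrons gives n = 2; the reaction quotient is Q = [Mn²⁺]/[Fe²⁺] = 0.100.
E = E° − (RT/nF) ln Q = 0.74 − (8.314×310)/(2×96500) × (-2.303) = 0.740 + 0.031 = 0.771 V.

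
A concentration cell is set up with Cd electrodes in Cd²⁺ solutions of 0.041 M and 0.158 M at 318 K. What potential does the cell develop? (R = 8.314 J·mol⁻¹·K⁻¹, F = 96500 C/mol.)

0.018 V

Both half-cells are Cd²⁺/Cd, so E°_cell = 0. The concentrated side is the cathode; the cell reaction moves Cd²⁺ from high to low concentration with n = 2.
Q = [Cd²⁺]_dilute/[Cd²⁺]_conc = 0.041/0.158 = 0.259.
E = 0 − (RT/nF) ln Q = −((8.314×318)/(2×96500))(-1.349) = 0.0185 V.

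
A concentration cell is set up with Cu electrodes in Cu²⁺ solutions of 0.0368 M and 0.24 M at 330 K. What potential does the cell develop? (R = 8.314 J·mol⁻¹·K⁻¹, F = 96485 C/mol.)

Both half-cells are Cu²⁺/Cu, so E°_cell = 0. The concentrated side is the cathode; the cell reaction moves Cu²⁺ from high to low concentration with n = 2.
Q = [Cu²⁺]_dilute/[Cu²⁺]_conc = 0.0368/0.24 = 0.153.
E = 0 − (RT/nF) ln Q = −((8.314×330)/(2×96485))(-1.875) = 0.0267 V.

0.027 V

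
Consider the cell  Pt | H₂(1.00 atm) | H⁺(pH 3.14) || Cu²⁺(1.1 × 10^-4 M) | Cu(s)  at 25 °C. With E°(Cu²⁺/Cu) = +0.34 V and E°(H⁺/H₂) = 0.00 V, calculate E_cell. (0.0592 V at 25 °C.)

0.41 V

The Cu²⁺/Cu couple is the cathode, so E°_cell = 0.34 V; n = 2.
[H⁺] = 10^(−3.14) = 7.2 × 10^-4 M, and Q = [H⁺]^2 / ([Cu²⁺]·P(H₂)) = 0.00477.
E = E° − (0.0592/2) log Q = 0.34 − (0.0592/2)(-2.321) = 0.409 V.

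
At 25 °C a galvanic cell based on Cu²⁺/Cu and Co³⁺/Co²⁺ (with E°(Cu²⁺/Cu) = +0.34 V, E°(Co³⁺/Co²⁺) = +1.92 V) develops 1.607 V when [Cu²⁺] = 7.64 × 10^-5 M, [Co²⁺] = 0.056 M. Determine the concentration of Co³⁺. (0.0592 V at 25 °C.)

0.0014 M

From the Nernst equation, log Q = n(E° − E)/0.0592 = 2(1.58 − 1.607)/0.0592 = -0.912, so Q = 0.122.
With Q = [Cu²⁺]·[Co²⁺]^2/[Co³⁺]^2 and the known concentrations, [Co³⁺]^2 in the denominator gives [Co³⁺] = 0.0014 M.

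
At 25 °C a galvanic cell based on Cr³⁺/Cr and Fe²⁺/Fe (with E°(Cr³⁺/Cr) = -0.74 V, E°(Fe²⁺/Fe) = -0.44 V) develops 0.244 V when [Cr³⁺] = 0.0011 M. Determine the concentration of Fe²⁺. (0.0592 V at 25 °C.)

From the Nernst equation, log Q = n(E° − E)/0.0592 = 6(0.30 − 0.244)/0.0592 = 5.676, so Q = 4.74 × 10^5.
With Q = [Cr³⁺]^2/[Fe²⁺]^3 and the known concentrations, [Fe²⁺]^3 in the denominator gives [Fe²⁺] = 1.4 × 10^-4 M.

1.4 × 10^-4 M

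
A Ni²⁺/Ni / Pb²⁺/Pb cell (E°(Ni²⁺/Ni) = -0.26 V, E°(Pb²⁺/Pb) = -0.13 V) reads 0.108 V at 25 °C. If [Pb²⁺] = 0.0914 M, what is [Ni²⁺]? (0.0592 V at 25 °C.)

0.51 M

From the Nernst equation, log Q = n(E° − E)/0.0592 = 2(0.13 − 0.108)/0.0592 = 0.743, so Q = 5.54.
With Q = [Ni²⁺]/[Pb²⁺] and the known concentrations, [Ni²⁺] in the numerator gives [Ni²⁺] = 0.51 M.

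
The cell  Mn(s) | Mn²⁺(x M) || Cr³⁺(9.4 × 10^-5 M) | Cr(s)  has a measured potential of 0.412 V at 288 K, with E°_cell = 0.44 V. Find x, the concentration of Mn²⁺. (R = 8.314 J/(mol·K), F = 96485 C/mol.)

From the Nernst equation, ln Q = nF(E° − E)/RT = 6×96485×(0.44 − 0.412)/(8.314×288) = 6.770, so Q = 871.
With Q = [Mn²⁺]^3/[Cr³⁺]^2 and the known concentrations, [Mn²⁺]^3 in the numerator gives [Mn²⁺] = 0.02 M.

0.02 M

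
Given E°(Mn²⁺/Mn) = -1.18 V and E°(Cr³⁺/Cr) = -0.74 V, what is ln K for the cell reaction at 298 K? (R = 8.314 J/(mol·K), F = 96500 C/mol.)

E°_cell = -0.74 − (-1.18) = 0.44 V, with n = 6 electrons transferred.
At equilibrium E = 0, so the Nernst equation gives ln K = nFE°/RT = (6)(96500)(0.44)/((8.314)(298)) = 102.83.

ln K = 102.8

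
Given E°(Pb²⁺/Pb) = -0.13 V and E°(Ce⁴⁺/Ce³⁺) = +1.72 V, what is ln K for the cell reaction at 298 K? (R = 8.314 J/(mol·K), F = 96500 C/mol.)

E°_cell = +1.72 − (-0.13) = 1.85 V, with n = 2 electrons transferred.
At equilibrium E = 0, so the Nernst equation gives ln K = nFE°/RT = (2)(96500)(1.85)/((8.314)(298)) = 144.11.

ln K = 144.1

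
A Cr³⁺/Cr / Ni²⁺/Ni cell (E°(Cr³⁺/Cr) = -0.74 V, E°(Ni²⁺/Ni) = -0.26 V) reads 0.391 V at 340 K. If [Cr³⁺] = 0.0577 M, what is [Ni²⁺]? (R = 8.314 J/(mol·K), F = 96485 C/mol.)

3.4 × 10^-4 M

From the Nernst equation, ln Q = nF(E° − E)/RT = 6×96485×(0.48 − 0.391)/(8.314×340) = 18.227, so Q = 8.24 × 10^7.
With Q = [Cr³⁺]^2/[Ni²⁺]^3 and the known concentrations, [Ni²⁺]^3 in the denominator gives [Ni²⁺] = 3.4 × 10^-4 M.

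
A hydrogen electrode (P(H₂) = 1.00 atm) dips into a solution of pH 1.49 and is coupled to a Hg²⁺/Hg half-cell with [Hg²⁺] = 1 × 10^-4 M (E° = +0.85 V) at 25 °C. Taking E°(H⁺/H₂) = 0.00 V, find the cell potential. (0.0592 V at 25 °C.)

The Hg²⁺/Hg couple is the cathode, so E°_cell = 0.85 V; n = 2.
[H⁺] = 10^(−1.49) = 0.032 M, and Q = [H⁺]^2 / ([Hg²⁺]·P(H₂)) = 10.5.
E = E° − (0.0592/2) log Q = 0.85 − (0.0592/2)(1.020) = 0.820 V.

0.82 V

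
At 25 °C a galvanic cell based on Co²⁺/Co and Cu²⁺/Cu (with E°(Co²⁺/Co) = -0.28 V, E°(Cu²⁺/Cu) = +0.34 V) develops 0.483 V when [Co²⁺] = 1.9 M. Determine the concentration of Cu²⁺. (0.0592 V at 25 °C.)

From the Nernst equation, log Q = n(E° − E)/0.0592 = 2(0.62 − 0.483)/0.0592 = 4.628, so Q = 4.25 × 10^4.
With Q = [Co²⁺]/[Cu²⁺] and the known concentrations, [Cu²⁺] in the denominator gives [Cu²⁺] = 4.5 × 10^-5 M.

4.5 × 10^-5 M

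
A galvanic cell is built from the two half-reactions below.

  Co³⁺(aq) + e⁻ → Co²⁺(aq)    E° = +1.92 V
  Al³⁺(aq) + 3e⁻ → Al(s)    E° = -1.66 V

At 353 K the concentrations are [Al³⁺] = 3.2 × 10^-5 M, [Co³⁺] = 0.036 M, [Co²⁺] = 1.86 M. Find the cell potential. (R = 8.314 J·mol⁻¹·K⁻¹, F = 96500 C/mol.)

3.56 V

The Co³⁺/Co²⁺ couple has the higher reduction potential and acts as the cathode, so E°_cell = +1.92 − (-1.66) = 3.58 V.
Balancing electrons gives n = 3; the reaction quotient is Q = [Al³⁺]·[Co²⁺]^3/[Co³⁺]^3 = 4.41.
E = E° − (RT/nF) ln Q = 3.58 − (8.314×353)/(3×96500) × (1.485) = 3.580 − 0.015 = 3.565 V.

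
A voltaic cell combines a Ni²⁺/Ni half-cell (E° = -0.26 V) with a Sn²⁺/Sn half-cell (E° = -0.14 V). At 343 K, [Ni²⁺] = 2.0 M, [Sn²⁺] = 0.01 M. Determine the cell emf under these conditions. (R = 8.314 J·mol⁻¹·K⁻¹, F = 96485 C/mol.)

The Sn²⁺/Sn couple has the higher reduction potential and acts as the cathode, so E°_cell = -0.14 − (-0.26) = 0.12 V.
Balancing electrons gives n = 2; the reaction quotient is Q = [Ni²⁺]/[Sn²⁺] = 200.
E = E° − (RT/nF) ln Q = 0.12 − (8.314×343)/(2×96485) × (5.298) = 0.120 − 0.078 = 0.042 V.

0.042 V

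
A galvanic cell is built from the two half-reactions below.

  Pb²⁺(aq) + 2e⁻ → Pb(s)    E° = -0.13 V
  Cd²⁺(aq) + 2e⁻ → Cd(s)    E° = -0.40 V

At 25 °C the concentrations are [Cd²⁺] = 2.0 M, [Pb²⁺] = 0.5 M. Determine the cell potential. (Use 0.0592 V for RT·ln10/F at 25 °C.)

0.252 V

The Pb²⁺/Pb couple has the higher reduction potential and acts as the cathode, so E°_cell = -0.13 − (-0.40) = 0.27 V.
Balancing electrons gives n = 2; the reaction quotient is Q = [Cd²⁺]/[Pb²⁺] = 4.00.
At 25 °C, E = E° − (0.0592/n) log Q = 0.27 − (0.0592/2)(0.602) = 0.270 − 0.018 = 0.252 V.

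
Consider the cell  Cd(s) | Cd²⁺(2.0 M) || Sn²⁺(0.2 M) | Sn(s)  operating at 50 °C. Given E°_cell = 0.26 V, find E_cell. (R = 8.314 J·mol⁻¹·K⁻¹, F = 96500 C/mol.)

0.228 V

Balancing electrons gives n = 2; the reaction quotient is Q = [Cd²⁺]/[Sn²⁺] = 10.0.
E = E° − (RT/nF) ln Q = 0.26 − (8.314×323)/(2×96500) × (2.303) = 0.260 − 0.032 = 0.228 V.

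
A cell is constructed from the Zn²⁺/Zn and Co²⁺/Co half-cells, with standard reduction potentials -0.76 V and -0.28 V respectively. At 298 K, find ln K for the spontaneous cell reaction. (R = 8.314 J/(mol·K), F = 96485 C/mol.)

ln K = 37.4

E°_cell = -0.28 − (-0.76) = 0.48 V, with n = 2 electrons transferred.
At equilibrium E = 0, so the Nernst equation gives ln K = nFE°/RT = (2)(96485)(0.48)/((8.314)(298)) = 37.39.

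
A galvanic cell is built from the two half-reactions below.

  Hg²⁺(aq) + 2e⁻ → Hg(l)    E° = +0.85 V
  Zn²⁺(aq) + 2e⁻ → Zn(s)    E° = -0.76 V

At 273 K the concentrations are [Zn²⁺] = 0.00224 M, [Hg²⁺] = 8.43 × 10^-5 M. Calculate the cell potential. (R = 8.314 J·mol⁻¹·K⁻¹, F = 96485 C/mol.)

The Hg²⁺/Hg couple has the higher reduction potential and acts as the cathode, so E°_cell = +0.85 − (-0.76) = 1.61 V.
Balancing electrons gives n = 2; the reaction quotient is Q = [Zn²⁺]/[Hg²⁺] = 26.6.
E = E° − (RT/nF) ln Q = 1.61 − (8.314×273)/(2×96485) × (3.280) = 1.610 − 0.039 = 1.571 V.

1.57 V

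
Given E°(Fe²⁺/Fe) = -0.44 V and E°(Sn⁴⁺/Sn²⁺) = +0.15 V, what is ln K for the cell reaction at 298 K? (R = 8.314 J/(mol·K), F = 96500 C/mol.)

E°_cell = +0.15 − (-0.44) = 0.59 V, with n = 2 electrons transferred.
At equilibrium E = 0, so the Nernst equation gives ln K = nFE°/RT = (2)(96500)(0.59)/((8.314)(298)) = 45.96.

ln K = 46.0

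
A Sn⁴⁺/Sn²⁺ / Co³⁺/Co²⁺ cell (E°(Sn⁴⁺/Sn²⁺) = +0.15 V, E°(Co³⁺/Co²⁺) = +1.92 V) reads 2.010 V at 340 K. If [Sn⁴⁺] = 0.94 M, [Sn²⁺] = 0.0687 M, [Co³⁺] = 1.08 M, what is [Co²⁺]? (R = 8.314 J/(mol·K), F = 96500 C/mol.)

8.1 × 10^-5 M

From the Nernst equation, ln Q = nF(E° − E)/RT = 2×96500×(1.77 − 2.010)/(8.314×340) = -16.386, so Q = 7.65 × 10^-8.
With Q = [Sn⁴⁺]·[Co²⁺]^2/([Sn²⁺]·[Co³⁺]^2) and the known concentrations, [Co²⁺]^2 in the numerator gives [Co²⁺] = 8.1 × 10^-5 M.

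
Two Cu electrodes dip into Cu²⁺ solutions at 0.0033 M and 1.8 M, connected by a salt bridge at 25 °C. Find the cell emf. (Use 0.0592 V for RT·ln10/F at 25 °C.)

0.081 V

Both half-cells are Cu²⁺/Cu, so E°_cell = 0. The concentrated side is the cathode; the cell reaction moves Cu²⁺ from high to low concentration with n = 2.
Q = [Cu²⁺]_dilute/[Cu²⁺]_conc = 0.0033/1.8 = 0.00183.
E = 0 − (0.0592/2) log Q = −(0.0592/2)(-2.737) = 0.0810 V.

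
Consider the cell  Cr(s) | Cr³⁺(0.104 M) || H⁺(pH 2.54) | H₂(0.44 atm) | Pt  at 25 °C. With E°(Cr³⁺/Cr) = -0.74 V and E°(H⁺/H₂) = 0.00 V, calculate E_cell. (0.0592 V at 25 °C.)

0.62 V

The hydrogen couple is the cathode, so E°_cell = 0.74 V; n = 6.
[H⁺] = 10^(−2.54) = 0.0029 M, and Q = [Cr³⁺]^2·P(H₂)^3 / [H⁺]^6 = 1.6 × 10^12.
E = E° − (0.0592/6) log Q = 0.74 − (0.0592/6)(12.204) = 0.620 V.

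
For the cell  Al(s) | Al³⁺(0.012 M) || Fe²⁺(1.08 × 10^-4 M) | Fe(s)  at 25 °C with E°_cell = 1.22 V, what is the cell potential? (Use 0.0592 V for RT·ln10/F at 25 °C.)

1.14 V

Balancing electrons gives n = 6; the reaction quotient is Q = [Al³⁺]^2/[Fe²⁺]^3 = 1.14 × 10^8.
At 25 °C, E = E° − (0.0592/n) log Q = 1.22 − (0.0592/6)(8.058) = 1.220 − 0.080 = 1.140 V.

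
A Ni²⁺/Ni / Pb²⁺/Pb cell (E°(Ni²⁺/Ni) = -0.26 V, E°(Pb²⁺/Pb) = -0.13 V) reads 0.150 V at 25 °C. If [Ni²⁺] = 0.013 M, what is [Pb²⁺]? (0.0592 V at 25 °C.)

From the Nernst equation, log Q = n(E° − E)/0.0592 = 2(0.13 − 0.150)/0.0592 = -0.676, so Q = 0.211.
With Q = [Ni²⁺]/[Pb²⁺] and the known concentrations, [Pb²⁺] in the denominator gives [Pb²⁺] = 0.062 M.

0.062 M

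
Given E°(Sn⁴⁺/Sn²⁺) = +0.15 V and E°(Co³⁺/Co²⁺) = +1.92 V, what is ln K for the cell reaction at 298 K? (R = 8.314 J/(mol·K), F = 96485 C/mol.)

E°_cell = +1.92 − (+0.15) = 1.77 V, with n = 2 electrons transferred.
At equilibrium E = 0, so the Nernst equation gives ln K = nFE°/RT = (2)(96485)(1.77)/((8.314)(298)) = 137.86.

ln K = 137.9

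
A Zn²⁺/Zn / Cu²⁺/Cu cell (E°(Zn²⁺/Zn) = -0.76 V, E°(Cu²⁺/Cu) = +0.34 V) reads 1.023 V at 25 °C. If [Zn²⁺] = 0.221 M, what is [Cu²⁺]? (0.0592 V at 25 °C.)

From the Nernst equation, log Q = n(E° − E)/0.0592 = 2(1.10 − 1.023)/0.0592 = 2.601, so Q = 399.
With Q = [Zn²⁺]/[Cu²⁺] and the known concentrations, [Cu²⁺] in the denominator gives [Cu²⁺] = 5.5 × 10^-4 M.

5.5 × 10^-4 M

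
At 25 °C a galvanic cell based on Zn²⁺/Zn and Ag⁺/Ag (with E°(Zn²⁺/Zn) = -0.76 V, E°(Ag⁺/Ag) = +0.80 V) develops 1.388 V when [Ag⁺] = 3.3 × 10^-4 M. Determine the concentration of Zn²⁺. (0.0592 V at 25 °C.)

From the Nernst equation, log Q = n(E° − E)/0.0592 = 2(1.56 − 1.388)/0.0592 = 5.811, so Q = 6.47 × 10^5.
With Q = [Zn²⁺]/[Ag⁺]^2 and the known concentrations, [Zn²⁺] in the numerator gives [Zn²⁺] = 0.07 M.

0.07 M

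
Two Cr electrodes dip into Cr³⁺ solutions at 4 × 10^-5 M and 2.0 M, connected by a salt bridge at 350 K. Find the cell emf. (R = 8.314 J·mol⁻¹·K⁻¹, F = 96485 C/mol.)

0.11 V

Both half-cells are Cr³⁺/Cr, so E°_cell = 0. The concentrated side is the cathode; the cell reaction moves Cr³⁺ from high to low concentration with n = 3.
Q = [Cr³⁺]_dilute/[Cr³⁺]_conc = 4 × 10^-5/2.0 = 2 × 10^-5.
E = 0 − (RT/nF) ln Q = −((8.314×350)/(3×96485))(-10.820) = 0.1088 V.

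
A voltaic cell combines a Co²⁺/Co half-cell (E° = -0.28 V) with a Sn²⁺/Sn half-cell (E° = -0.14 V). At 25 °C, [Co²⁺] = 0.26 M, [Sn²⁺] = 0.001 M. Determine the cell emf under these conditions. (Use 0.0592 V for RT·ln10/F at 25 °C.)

0.069 V

The Sn²⁺/Sn couple has the higher reduction potential and acts as the cathode, so E°_cell = -0.14 − (-0.28) = 0.14 V.
Balancing electrons gives n = 2; the reaction quotient is Q = [Co²⁺]/[Sn²⁺] = 260.
At 25 °C, E = E° − (0.0592/n) log Q = 0.14 − (0.0592/2)(2.415) = 0.140 − 0.071 = 0.069 V.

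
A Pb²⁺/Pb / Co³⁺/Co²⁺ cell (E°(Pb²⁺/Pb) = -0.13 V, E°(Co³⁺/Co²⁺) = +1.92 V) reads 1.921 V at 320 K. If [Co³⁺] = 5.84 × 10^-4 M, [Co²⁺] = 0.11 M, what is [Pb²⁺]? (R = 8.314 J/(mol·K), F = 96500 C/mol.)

0.33 M

From the Nernst equation, ln Q = nF(E° − E)/RT = 2×96500×(2.05 − 1.921)/(8.314×320) = 9.358, so Q = 1.16 × 10^4.
With Q = [Pb²⁺]·[Co²⁺]^2/[Co³⁺]^2 and the known concentrations, [Pb²⁺] in the numerator gives [Pb²⁺] = 0.33 M.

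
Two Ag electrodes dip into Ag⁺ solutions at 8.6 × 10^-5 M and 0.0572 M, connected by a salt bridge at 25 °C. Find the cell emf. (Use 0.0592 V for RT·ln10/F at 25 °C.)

0.17 V

Both half-cells are Ag⁺/Ag, so E°_cell = 0. The concentrated side is the cathode; the cell reaction moves Ag⁺ from high to low concentration with n = 1.
Q = [Ag⁺]_dilute/[Ag⁺]_conc = 8.6 × 10^-5/0.0572 = 0.00150.
E = 0 − (0.0592/1) log Q = −(0.0592/1)(-2.823) = 0.1671 V.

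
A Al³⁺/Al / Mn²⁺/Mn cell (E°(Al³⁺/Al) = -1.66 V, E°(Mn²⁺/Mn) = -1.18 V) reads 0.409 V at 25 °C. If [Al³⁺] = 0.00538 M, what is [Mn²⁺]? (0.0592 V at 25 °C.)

From the Nernst equation, log Q = n(E° − E)/0.0592 = 6(0.48 − 0.409)/0.0592 = 7.196, so Q = 1.57 × 10^7.
With Q = [Al³⁺]^2/[Mn²⁺]^3 and the known concentrations, [Mn²⁺]^3 in the denominator gives [Mn²⁺] = 1.2 × 10^-4 M.

1.2 × 10^-4 M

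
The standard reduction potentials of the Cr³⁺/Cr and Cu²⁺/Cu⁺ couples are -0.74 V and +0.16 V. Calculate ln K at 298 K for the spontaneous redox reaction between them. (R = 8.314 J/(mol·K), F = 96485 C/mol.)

ln K = 105.1

E°_cell = +0.16 − (-0.74) = 0.90 V, with n = 3 electrons transferred.
At equilibrium E = 0, so the Nernst equation gives ln K = nFE°/RT = (3)(96485)(0.90)/((8.314)(298)) = 105.15.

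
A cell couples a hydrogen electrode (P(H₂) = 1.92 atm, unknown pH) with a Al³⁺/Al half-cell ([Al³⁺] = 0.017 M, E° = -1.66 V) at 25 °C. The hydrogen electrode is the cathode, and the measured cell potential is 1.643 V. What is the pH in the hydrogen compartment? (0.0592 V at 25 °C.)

pH = 0.74

E°_cell = 1.66 V and n = 6.
log Q = n(E° − E)/0.0592 = 6×(1.66 − 1.643)/0.0592 = 1.723.
With Q = [Al³⁺]^2·P(H₂)^3 / [H⁺]^6, solving for [H⁺] gives log[H⁺] = -0.735, so pH = 0.74.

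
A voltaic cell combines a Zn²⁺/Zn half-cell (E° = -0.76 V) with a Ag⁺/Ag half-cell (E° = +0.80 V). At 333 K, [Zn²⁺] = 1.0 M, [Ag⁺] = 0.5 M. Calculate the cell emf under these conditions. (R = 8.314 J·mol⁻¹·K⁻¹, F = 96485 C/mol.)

1.54 V

The Ag⁺/Ag couple has the higher reduction potential and acts as the cathode, so E°_cell = +0.80 − (-0.76) = 1.56 V.
Balancing electrons gives n = 2; the reaction quotient is Q = [Zn²⁺]/[Ag⁺]^2 = 4.00.
E = E° − (RT/nF) ln Q = 1.56 − (8.314×333)/(2×96485) × (1.386) = 1.560 − 0.020 = 1.540 V.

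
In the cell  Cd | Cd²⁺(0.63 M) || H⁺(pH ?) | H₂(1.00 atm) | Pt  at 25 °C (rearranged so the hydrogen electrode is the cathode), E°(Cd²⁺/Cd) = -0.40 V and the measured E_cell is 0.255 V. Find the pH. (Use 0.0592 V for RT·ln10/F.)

pH = 2.55

E°_cell = 0.40 V and n = 2.
log Q = n(E° − E)/0.0592 = 2×(0.40 − 0.255)/0.0592 = 4.899.
With Q = [Cd²⁺]·P(H₂) / [H⁺]^2, solving for [H⁺] gives log[H⁺] = -2.550, so pH = 2.55.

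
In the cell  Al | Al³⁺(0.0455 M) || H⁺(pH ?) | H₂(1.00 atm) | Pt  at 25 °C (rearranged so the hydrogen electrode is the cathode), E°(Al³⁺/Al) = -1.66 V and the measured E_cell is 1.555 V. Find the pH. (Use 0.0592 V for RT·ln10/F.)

pH = 2.22

E°_cell = 1.66 V and n = 6.
log Q = n(E° − E)/0.0592 = 6×(1.66 − 1.555)/0.0592 = 10.642.
With Q = [Al³⁺]^2·P(H₂)^3 / [H⁺]^6, solving for [H⁺] gives log[H⁺] = -2.221, so pH = 2.22.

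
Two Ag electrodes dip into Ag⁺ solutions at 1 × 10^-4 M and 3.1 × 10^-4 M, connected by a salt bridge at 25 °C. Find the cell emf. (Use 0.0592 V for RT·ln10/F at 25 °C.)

0.029 V

Both half-cells are Ag⁺/Ag, so E°_cell = 0. The concentrated side is the cathode; the cell reaction moves Ag⁺ from high to low concentration with n = 1.
Q = [Ag⁺]_dilute/[Ag⁺]_conc = 1 × 10^-4/3.1 × 10^-4 = 0.323.
E = 0 − (0.0592/1) log Q = −(0.0592/1)(-0.491) = 0.0291 V.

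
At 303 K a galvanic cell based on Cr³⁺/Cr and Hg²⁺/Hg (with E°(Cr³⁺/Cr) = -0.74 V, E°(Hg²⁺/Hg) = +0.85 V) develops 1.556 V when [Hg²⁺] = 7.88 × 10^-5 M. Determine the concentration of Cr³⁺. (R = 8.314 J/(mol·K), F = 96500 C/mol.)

From the Nernst equation, ln Q = nF(E° − E)/RT = 6×96500×(1.59 − 1.556)/(8.314×303) = 7.815, so Q = 2480.
With Q = [Cr³⁺]^2/[Hg²⁺]^3 and the known concentrations, [Cr³⁺]^2 in the numerator gives [Cr³⁺] = 3.5 × 10^-5 M.

3.5 × 10^-5 M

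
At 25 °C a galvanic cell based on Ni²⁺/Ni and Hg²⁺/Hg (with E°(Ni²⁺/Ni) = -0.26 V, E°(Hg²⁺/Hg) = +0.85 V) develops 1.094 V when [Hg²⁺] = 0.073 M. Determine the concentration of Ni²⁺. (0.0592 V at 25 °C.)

From the Nernst equation, log Q = n(E° − E)/0.0592 = 2(1.11 − 1.094)/0.0592 = 0.541, so Q = 3.47.
With Q = [Ni²⁺]/[Hg²⁺] and the known concentrations, [Ni²⁺] in the numerator gives [Ni²⁺] = 0.25 M.

0.25 M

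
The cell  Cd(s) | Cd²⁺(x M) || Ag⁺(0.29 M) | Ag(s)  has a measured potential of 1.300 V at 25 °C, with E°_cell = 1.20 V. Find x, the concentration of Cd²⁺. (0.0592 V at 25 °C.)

From the Nernst equation, log Q = n(E° − E)/0.0592 = 2(1.20 − 1.300)/0.0592 = -3.378, so Q = 4.18 × 10^-4.
With Q = [Cd²⁺]/[Ag⁺]^2 and the known concentrations, [Cd²⁺] in the numerator gives [Cd²⁺] = 3.5 × 10^-5 M.

3.5 × 10^-5 M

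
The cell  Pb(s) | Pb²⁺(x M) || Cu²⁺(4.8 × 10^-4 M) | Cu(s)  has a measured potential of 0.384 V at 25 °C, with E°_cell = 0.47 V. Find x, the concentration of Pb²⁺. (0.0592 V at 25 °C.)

From the Nernst equation, log Q = n(E° − E)/0.0592 = 2(0.47 − 0.384)/0.0592 = 2.905, so Q = 804.
With Q = [Pb²⁺]/[Cu²⁺] and the known concentrations, [Pb²⁺] in the numerator gives [Pb²⁺] = 0.39 M.

0.39 M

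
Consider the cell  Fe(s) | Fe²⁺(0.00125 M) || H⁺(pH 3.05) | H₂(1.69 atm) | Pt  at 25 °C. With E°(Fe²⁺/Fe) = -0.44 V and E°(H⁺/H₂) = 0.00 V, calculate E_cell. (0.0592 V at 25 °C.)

The hydrogen couple is the cathode, so E°_cell = 0.44 V; n = 2.
[H⁺] = 10^(−3.05) = 8.9 × 10^-4 M, and Q = [Fe²⁺]·P(H₂) / [H⁺]^2 = 2660.
E = E° − (0.0592/2) log Q = 0.44 − (0.0592/2)(3.425) = 0.339 V.

0.34 V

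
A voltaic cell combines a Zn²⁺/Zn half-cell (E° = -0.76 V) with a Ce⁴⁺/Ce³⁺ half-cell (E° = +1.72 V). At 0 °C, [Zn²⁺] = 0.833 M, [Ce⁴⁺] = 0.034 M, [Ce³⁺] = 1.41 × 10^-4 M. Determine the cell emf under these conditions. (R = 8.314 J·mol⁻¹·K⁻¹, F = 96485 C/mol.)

2.61 V

The Ce⁴⁺/Ce³⁺ couple has the higher reduction potential and acts as the cathode, so E°_cell = +1.72 − (-0.76) = 2.48 V.
Balancing electrons gives n = 2; the reaction quotient is Q = [Zn²⁺]·[Ce³⁺]^2/[Ce⁴⁺]^2 = 1.43 × 10^-5.
E = E° − (RT/nF) ln Q = 2.48 − (8.314×273)/(2×96485) × (-11.153) = 2.480 + 0.131 = 2.611 V.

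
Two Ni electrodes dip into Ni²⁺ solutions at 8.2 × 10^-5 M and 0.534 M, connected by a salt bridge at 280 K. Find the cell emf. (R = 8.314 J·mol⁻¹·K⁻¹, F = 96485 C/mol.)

0.11 V

Both half-cells are Ni²⁺/Ni, so E°_cell = 0. The concentrated side is the cathode; the cell reaction moves Ni²⁺ from high to low concentration with n = 2.
Q = [Ni²⁺]_dilute/[Ni²⁺]_conc = 8.2 × 10^-5/0.534 = 1.54 × 10^-4.
E = 0 − (RT/nF) ln Q = −((8.314×280)/(2×96485))(-8.781) = 0.1059 V.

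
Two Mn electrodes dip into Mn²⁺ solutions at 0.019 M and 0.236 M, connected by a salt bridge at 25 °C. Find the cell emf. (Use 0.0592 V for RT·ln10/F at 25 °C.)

Both half-cells are Mn²⁺/Mn, so E°_cell = 0. The concentrated side is the cathode; the cell reaction moves Mn²⁺ from high to low concentration with n = 2.
Q = [Mn²⁺]_dilute/[Mn²⁺]_conc = 0.019/0.236 = 0.0805.
E = 0 − (0.0592/2) log Q = −(0.0592/2)(-1.094) = 0.0324 V.

0.032 V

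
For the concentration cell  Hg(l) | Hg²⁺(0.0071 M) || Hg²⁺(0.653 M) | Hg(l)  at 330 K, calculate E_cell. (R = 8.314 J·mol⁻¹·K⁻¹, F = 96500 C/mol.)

Both half-cells are Hg²⁺/Hg, so E°_cell = 0. The concentrated side is the cathode; the cell reaction moves Hg²⁺ from high to low concentration with n = 2.
Q = [Hg²⁺]_dilute/[Hg²⁺]_conc = 0.0071/0.653 = 0.0109.
E = 0 − (RT/nF) ln Q = −((8.314×330)/(2×96500))(-4.521) = 0.0643 V.

0.064 V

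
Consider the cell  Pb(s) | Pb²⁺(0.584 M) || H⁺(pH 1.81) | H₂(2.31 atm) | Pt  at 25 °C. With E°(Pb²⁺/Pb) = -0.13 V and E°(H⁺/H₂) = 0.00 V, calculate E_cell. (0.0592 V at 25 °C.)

The hydrogen couple is the cathode, so E°_cell = 0.13 V; n = 2.
[H⁺] = 10^(−1.81) = 0.015 M, and Q = [Pb²⁺]·P(H₂) / [H⁺]^2 = 5620.
E = E° − (0.0592/2) log Q = 0.13 − (0.0592/2)(3.750) = 0.019 V.

0.019 V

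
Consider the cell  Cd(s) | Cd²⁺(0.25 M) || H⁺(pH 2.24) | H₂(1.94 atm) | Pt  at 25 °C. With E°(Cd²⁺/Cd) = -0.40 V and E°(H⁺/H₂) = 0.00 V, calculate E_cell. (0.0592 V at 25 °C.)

0.28 V

The hydrogen couple is the cathode, so E°_cell = 0.40 V; n = 2.
[H⁺] = 10^(−2.24) = 0.0058 M, and Q = [Cd²⁺]·P(H₂) / [H⁺]^2 = 1.46 × 10^4.
E = E° − (0.0592/2) log Q = 0.40 − (0.0592/2)(4.166) = 0.277 V.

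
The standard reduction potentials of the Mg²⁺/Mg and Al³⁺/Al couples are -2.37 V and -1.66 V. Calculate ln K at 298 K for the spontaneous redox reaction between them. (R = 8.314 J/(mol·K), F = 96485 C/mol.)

E°_cell = -1.66 − (-2.37) = 0.71 V, with n = 6 electrons transferred.
At equilibrium E = 0, so the Nernst equation gives ln K = nFE°/RT = (6)(96485)(0.71)/((8.314)(298)) = 165.90.

ln K = 165.9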